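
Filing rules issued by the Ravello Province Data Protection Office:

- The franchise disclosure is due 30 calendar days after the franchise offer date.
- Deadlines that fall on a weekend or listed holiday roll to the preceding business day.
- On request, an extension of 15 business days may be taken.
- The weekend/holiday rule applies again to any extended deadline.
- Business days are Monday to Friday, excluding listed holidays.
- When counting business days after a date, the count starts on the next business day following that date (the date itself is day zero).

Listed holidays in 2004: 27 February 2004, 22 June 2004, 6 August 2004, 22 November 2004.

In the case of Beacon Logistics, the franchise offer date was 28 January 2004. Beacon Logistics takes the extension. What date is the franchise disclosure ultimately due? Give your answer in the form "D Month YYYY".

Trigger date 28 January 2004 + 30 calendar days = 27 February 2004.
27 February 2004 is a listed holiday; the preceding business day is 26 February 2004 (Thursday).
Counting 15 further business days from 26 February 2004 reaches 19 March 2004.
19 March 2004 (Friday) is already a business day.
So the filing is due 19 March 2004.

19 March 2004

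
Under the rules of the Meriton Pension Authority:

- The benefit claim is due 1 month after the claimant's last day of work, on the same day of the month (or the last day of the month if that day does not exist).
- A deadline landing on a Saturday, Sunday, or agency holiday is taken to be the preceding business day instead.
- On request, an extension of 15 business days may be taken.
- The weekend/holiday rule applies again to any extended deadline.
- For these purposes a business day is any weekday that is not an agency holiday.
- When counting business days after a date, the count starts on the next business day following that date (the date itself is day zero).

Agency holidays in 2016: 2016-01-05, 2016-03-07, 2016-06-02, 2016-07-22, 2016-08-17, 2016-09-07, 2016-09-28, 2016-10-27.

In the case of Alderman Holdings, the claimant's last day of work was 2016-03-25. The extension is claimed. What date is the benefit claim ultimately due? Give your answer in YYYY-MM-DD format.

1 month from 2016-03-25 is 2016-04-25.
2016-04-25 (Monday) is already a business day.
Applying the 15-business-day extension: 15 business days after 2016-04-25 is 2016-05-16.
Since 2016-05-16 is a Monday and not a holiday, the date is unchanged.
So the filing is due 2016-05-16.

2016-05-16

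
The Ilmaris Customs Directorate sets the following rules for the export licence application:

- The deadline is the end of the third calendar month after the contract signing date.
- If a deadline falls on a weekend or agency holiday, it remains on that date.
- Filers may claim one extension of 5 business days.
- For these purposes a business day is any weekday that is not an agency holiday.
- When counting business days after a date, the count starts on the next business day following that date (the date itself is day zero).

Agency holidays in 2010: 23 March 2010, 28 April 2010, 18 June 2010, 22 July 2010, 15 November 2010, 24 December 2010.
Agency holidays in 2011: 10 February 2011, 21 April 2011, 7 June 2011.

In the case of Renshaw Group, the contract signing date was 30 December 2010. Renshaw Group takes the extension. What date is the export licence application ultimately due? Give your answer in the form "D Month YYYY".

7 April 2011

3 months after 30 December 2010 falls in March 2011; the last day of that month is 31 March 2011.
31 March 2011 falls on a Thursday. The rules make no weekend/holiday allowance, so it remains 31 March 2011.
Counting 5 further business days from 31 March 2011 reaches 7 April 2011.
No adjustment is made for weekends or holidays, so 7 April 2011 stands.
Final deadline: 7 April 2011.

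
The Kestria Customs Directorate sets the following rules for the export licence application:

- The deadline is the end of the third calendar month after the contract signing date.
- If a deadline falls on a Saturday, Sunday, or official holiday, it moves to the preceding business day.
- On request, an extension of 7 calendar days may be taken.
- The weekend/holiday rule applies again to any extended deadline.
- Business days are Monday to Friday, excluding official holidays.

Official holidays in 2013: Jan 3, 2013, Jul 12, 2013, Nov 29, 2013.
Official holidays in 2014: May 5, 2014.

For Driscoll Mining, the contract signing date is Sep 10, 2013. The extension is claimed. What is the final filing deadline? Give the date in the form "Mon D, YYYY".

3 months after Sep 10, 2013 falls in December 2013; the last day of that month is Dec 31, 2013.
Dec 31, 2013 is a Tuesday and not a listed holiday, so it stands.
With the 7-day extension, Dec 31, 2013 becomes Jan 7, 2014.
Jan 7, 2014 (Tuesday) is already a business day.
The final due date is Jan 7, 2014.

Jan 7, 2014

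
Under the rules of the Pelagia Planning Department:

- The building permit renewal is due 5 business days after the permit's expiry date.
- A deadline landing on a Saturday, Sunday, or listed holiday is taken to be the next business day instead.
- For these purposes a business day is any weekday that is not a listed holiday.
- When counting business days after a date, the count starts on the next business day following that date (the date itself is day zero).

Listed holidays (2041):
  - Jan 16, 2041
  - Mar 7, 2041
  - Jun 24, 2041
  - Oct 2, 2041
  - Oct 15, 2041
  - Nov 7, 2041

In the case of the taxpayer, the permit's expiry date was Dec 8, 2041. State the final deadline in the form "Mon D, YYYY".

5 business days after Dec 8, 2041, excluding weekends and holidays, is Dec 13, 2041.
Dec 13, 2041 falls on a Friday, which is a business day, so no adjustment is needed.
Final deadline: Dec 13, 2041.

Dec 13, 2041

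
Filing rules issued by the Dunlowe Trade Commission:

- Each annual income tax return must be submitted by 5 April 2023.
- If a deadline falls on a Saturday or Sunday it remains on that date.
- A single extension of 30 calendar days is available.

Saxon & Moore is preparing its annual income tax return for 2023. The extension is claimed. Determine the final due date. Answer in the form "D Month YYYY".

5 May 2023

The statutory due date is 5 April 2023.
5 April 2023 is a Wednesday; no weekend or holiday adjustment applies.
With the 30-day extension, 5 April 2023 becomes 5 May 2023.
5 May 2023 is a Friday; no weekend or holiday adjustment applies.
Final deadline: 5 May 2023.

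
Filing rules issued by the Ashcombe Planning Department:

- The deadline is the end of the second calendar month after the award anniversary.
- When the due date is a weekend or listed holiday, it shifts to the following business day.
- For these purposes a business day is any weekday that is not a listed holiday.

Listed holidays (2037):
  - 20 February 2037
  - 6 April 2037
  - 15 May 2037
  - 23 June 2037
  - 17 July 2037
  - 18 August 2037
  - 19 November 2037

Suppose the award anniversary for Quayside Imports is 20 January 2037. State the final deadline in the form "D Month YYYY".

31 March 2037

2 months after 20 January 2037 falls in March 2037; the last day of that month is 31 March 2037.
Since 31 March 2037 is a Tuesday and not a holiday, the date is unchanged.
Deadline: 31 March 2037.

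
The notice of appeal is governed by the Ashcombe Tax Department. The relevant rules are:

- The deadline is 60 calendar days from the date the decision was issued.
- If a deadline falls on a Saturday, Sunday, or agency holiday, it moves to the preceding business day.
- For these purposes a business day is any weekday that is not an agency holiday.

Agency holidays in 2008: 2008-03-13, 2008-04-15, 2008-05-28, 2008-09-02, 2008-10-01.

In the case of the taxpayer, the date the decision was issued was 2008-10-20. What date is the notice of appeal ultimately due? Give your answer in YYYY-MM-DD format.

2008-12-19

From 2008-10-20, 60 calendar days later is 2008-12-19.
2008-12-19 falls on a Friday, which is a business day, so no adjustment is needed.
So the filing is due 2008-12-19.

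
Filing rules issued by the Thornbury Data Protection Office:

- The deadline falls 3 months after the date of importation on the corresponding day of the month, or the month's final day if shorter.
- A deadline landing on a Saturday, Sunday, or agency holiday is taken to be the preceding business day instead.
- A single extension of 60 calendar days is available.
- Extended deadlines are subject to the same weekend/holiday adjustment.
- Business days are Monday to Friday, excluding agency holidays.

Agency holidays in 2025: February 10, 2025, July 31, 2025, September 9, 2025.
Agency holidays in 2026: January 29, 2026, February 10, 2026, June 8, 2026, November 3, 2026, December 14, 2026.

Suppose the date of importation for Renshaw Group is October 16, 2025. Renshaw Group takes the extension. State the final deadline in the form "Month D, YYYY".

3 months from October 16, 2025 is January 16, 2026.
January 16, 2026 is a Friday and not a listed holiday, so it stands.
Add the 60 calendar-day extension to January 16, 2026: March 17, 2026.
March 17, 2026 is a Tuesday and not a listed holiday, so it stands.
The final due date is March 17, 2026.

March 17, 2026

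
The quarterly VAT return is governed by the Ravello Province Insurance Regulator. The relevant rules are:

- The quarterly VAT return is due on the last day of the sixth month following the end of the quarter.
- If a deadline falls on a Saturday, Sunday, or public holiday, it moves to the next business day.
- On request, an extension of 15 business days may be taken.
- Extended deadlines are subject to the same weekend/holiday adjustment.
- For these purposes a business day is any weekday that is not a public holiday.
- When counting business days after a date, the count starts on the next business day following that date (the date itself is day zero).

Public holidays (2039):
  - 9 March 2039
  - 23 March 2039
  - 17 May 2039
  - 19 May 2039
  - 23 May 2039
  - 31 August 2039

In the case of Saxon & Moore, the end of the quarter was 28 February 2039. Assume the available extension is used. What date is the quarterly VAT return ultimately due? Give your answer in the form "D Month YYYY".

The sixth month after 28 February 2039 is August 2039, whose last day is 31 August 2039.
31 August 2039 falls on a listed holiday. Rolling to the next business day gives 1 September 2039, a Thursday.
Counting 15 further business days from 1 September 2039 reaches 22 September 2039.
Since 22 September 2039 is a Thursday and not a holiday, the date is unchanged.
Deadline: 22 September 2039.

22 September 2039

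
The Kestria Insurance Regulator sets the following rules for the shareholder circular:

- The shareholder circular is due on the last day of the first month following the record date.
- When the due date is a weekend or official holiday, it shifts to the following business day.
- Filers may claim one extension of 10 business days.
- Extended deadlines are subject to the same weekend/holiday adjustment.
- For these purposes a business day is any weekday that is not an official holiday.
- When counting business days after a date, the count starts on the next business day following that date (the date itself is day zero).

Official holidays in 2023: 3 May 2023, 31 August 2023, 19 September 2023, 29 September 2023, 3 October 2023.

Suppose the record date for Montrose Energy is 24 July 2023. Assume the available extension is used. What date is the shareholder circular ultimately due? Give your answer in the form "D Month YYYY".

1 month after 24 July 2023 falls in August 2023; the last day of that month is 31 August 2023.
31 August 2023 is a listed holiday, so it moves to the next business day, 1 September 2023 (Friday).
The 10-business-day extension runs from 1 September 2023 to 15 September 2023.
Since 15 September 2023 is a Friday and not a holiday, the date is unchanged.
So the filing is due 15 September 2023.

15 September 2023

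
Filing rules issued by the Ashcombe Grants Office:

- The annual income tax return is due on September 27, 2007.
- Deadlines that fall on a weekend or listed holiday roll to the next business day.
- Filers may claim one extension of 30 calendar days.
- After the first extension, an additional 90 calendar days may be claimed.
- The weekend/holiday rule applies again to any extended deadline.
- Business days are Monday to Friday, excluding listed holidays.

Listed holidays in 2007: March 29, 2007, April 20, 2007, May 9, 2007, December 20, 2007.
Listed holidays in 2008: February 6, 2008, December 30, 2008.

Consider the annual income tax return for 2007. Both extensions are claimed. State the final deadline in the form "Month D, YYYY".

January 28, 2008

The statutory due date is September 27, 2007.
Since September 27, 2007 is a Thursday and not a holiday, the date is unchanged.
With the 30-day extension, September 27, 2007 becomes October 27, 2007.
October 27, 2007 is a Saturday, so it moves to the next business day, October 29, 2007 (Monday).
Applying the 90-calendar-day extension: October 29, 2007 + 90 days = January 27, 2008.
January 27, 2008 is a Sunday; the next business day is January 28, 2008 (Monday).
The final due date is January 28, 2008.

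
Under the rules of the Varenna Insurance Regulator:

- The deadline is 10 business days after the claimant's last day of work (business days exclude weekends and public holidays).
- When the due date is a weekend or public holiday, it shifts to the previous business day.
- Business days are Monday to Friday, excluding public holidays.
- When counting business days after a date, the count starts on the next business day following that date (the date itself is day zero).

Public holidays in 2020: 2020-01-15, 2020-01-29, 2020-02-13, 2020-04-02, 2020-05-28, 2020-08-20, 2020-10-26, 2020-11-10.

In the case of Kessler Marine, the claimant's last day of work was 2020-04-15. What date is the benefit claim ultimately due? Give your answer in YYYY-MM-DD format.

Counting 10 business days after 2020-04-15 (skipping weekends and listed holidays) reaches 2020-04-29.
Since 2020-04-29 is a Wednesday and not a holiday, the date is unchanged.
Final deadline: 2020-04-29.

2020-04-29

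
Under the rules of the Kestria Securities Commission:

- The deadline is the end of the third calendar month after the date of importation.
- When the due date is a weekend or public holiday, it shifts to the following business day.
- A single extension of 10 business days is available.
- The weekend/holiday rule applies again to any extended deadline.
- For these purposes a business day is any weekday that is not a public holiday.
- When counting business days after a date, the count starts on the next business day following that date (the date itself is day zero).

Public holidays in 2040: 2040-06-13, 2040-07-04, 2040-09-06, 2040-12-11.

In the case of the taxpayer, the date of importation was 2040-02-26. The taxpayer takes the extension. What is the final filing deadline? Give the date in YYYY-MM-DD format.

2040-06-15

3 months after 2040-02-26 is May 2040; that month ends on 2040-05-31.
2040-05-31 (Thursday) is already a business day.
The 10-business-day extension runs from 2040-05-31 to 2040-06-15.
2040-06-15 (Friday) is already a business day.
So the filing is due 2040-06-15.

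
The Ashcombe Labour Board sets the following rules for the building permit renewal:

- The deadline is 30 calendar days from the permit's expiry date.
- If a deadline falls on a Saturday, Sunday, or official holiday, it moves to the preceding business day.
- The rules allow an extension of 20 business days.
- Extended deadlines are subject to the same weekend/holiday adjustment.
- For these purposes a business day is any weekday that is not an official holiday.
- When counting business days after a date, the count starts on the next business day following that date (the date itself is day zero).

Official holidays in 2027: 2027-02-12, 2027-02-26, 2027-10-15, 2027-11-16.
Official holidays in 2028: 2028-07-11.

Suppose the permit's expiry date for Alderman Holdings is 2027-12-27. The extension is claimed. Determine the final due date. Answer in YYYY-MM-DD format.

2028-02-23

From 2027-12-27, 30 calendar days later is 2028-01-26.
2028-01-26 is a Wednesday and not a listed holiday, so it stands.
The 20-business-day extension runs from 2028-01-26 to 2028-02-23.
Since 2028-02-23 is a Wednesday and not a holiday, the date is unchanged.
The final due date is 2028-02-23.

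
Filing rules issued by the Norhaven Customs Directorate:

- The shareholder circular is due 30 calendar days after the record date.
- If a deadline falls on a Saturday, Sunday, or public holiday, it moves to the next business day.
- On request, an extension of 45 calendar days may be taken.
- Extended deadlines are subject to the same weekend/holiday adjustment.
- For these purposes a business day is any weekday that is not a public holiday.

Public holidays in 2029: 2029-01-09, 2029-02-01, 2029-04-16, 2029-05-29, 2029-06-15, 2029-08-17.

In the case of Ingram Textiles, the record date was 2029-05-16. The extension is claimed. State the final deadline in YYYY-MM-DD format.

30 calendar days after 2029-05-16 is 2029-06-15.
Because 2029-06-15 is a listed holiday, the deadline becomes 2029-06-18 (Monday).
Applying the 45-calendar-day extension: 2029-06-18 + 45 days = 2029-08-02.
2029-08-02 is a Thursday and not a listed holiday, so it stands.
So the filing is due 2029-08-02.

2029-08-02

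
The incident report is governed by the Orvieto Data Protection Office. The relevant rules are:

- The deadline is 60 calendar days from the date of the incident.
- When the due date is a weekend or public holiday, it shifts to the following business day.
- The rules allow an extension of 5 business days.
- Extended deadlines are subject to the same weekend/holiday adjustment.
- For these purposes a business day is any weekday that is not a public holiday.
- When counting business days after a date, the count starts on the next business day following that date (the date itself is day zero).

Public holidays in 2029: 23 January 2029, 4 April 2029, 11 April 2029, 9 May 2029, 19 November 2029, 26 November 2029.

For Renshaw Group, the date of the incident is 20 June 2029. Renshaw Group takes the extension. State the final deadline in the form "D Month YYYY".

27 August 2029

Adding 60 calendar days to 20 June 2029 gives 19 August 2029.
Because 19 August 2029 is a Sunday, the deadline becomes 20 August 2029 (Monday).
The 5-business-day extension runs from 20 August 2029 to 27 August 2029.
Since 27 August 2029 is a Monday and not a holiday, the date is unchanged.
The final due date is 27 August 2029.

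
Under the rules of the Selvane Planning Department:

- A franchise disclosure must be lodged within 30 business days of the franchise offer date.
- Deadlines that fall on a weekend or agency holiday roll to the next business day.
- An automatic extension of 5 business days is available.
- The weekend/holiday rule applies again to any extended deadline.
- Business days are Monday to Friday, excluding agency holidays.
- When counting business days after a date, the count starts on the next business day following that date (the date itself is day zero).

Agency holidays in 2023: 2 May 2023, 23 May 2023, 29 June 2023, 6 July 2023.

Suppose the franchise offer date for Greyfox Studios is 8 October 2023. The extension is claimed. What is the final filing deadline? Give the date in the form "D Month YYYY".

Counting 30 business days after 8 October 2023 (skipping weekends and listed holidays) reaches 17 November 2023.
17 November 2023 falls on a Friday, which is a business day, so no adjustment is needed.
The 5-business-day extension runs from 17 November 2023 to 24 November 2023.
Since 24 November 2023 is a Friday and not a holiday, the date is unchanged.
The final due date is 24 November 2023.

24 November 2023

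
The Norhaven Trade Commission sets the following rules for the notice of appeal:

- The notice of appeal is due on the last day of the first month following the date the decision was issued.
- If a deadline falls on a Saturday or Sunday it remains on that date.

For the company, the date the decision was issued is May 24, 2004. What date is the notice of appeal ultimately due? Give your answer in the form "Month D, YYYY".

1 month after May 24, 2004 falls in June 2004; the last day of that month is June 30, 2004.
No adjustment is made for weekends or holidays, so June 30, 2004 stands.
So the filing is due June 30, 2004.

June 30, 2004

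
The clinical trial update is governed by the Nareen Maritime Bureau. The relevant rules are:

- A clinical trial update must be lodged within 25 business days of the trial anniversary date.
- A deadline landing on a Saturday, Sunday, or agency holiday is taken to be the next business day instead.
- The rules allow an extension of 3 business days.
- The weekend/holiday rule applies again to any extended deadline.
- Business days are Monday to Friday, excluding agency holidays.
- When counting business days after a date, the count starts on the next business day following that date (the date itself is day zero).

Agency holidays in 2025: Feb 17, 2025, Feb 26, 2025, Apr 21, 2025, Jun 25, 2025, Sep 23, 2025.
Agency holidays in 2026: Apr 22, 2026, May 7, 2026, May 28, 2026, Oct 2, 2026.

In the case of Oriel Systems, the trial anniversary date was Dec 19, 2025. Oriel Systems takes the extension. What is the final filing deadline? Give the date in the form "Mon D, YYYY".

Counting 25 business days after Dec 19, 2025 (skipping weekends and listed holidays) reaches Jan 23, 2026.
Jan 23, 2026 (Friday) is already a business day.
The 3-business-day extension runs from Jan 23, 2026 to Jan 28, 2026.
Jan 28, 2026 is a Wednesday and not a listed holiday, so it stands.
So the filing is due Jan 28, 2026.

Jan 28, 2026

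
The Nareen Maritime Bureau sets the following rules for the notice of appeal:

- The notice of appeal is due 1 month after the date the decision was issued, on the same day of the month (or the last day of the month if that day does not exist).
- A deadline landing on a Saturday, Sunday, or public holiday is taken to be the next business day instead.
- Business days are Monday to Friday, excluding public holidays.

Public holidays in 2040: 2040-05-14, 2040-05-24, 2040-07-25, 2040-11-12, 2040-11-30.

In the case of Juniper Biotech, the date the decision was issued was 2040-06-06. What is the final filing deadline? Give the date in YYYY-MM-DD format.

1 month after 2040-06-06, on the same day of the month, is 2040-07-06.
Since 2040-07-06 is a Friday and not a holiday, the date is unchanged.
Final deadline: 2040-07-06.

2040-07-06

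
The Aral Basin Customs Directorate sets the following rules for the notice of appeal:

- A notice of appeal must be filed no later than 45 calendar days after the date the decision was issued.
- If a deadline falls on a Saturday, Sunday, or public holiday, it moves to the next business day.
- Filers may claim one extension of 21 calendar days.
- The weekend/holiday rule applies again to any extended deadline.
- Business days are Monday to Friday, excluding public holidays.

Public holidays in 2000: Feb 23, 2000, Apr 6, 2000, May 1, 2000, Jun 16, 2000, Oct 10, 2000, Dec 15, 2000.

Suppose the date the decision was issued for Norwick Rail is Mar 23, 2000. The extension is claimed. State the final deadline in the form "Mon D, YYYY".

May 29, 2000

45 calendar days after Mar 23, 2000 is May 7, 2000.
May 7, 2000 falls on a Sunday. Rolling to the next business day gives May 8, 2000, a Monday.
Applying the 21-calendar-day extension: May 8, 2000 + 21 days = May 29, 2000.
Since May 29, 2000 is a Monday and not a holiday, the date is unchanged.
So the filing is due May 29, 2000.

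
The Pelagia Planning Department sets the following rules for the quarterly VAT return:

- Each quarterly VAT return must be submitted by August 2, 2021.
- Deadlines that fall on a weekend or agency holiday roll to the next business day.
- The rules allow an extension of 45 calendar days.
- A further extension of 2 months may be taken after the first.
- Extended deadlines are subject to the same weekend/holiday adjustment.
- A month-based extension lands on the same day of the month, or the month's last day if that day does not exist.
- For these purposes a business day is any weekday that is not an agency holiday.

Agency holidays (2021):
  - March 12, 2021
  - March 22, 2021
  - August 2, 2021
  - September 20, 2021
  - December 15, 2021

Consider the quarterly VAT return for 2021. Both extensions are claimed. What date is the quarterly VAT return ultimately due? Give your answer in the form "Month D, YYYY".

November 17, 2021

Start from the fixed due date, August 2, 2021.
August 2, 2021 is a listed holiday, so it moves to the next business day, August 3, 2021 (Tuesday).
Applying the 45-calendar-day extension: August 3, 2021 + 45 days = September 17, 2021.
September 17, 2021 is a Friday and not a listed holiday, so it stands.
Add 2 months to September 17, 2021: November 17, 2021.
Since November 17, 2021 is a Wednesday and not a holiday, the date is unchanged.
So the filing is due November 17, 2021.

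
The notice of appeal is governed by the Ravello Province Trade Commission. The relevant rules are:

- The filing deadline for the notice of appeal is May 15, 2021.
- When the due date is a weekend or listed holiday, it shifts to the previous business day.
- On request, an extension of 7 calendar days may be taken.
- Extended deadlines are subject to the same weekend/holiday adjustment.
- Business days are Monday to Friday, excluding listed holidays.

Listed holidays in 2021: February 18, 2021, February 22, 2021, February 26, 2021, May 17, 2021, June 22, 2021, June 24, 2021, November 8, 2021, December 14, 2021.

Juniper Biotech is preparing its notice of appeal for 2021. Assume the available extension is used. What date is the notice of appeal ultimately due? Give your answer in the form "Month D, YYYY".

May 21, 2021

The stated deadline is May 15, 2021.
Because May 15, 2021 is a Saturday, the deadline becomes May 14, 2021 (Friday).
With the 7-day extension, May 14, 2021 becomes May 21, 2021.
May 21, 2021 is a Friday and not a listed holiday, so it stands.
Final deadline: May 21, 2021.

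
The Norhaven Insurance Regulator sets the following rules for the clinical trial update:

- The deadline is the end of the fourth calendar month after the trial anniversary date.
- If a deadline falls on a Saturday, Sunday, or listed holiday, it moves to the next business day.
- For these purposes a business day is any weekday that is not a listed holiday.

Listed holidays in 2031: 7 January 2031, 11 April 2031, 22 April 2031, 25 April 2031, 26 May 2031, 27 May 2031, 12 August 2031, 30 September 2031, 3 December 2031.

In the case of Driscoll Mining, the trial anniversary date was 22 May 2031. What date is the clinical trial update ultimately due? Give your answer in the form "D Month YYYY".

The fourth month after 22 May 2031 is September 2031, whose last day is 30 September 2031.
30 September 2031 falls on a listed holiday. Rolling to the next business day gives 1 October 2031, a Wednesday.
The final due date is 1 October 2031.

1 October 2031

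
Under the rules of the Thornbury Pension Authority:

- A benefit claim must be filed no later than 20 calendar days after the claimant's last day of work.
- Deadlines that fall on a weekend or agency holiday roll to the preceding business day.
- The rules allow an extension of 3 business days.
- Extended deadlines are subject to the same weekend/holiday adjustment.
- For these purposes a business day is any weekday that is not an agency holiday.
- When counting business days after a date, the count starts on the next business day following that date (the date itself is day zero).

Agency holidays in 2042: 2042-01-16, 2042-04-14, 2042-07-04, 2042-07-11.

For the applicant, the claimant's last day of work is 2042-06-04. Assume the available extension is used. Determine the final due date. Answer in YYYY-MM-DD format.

2042-06-27

From 2042-06-04, 20 calendar days later is 2042-06-24.
2042-06-24 (Tuesday) is already a business day.
Counting 3 further business days from 2042-06-24 reaches 2042-06-27.
2042-06-27 falls on a Friday, which is a business day, so no adjustment is needed.
Deadline: 2042-06-27.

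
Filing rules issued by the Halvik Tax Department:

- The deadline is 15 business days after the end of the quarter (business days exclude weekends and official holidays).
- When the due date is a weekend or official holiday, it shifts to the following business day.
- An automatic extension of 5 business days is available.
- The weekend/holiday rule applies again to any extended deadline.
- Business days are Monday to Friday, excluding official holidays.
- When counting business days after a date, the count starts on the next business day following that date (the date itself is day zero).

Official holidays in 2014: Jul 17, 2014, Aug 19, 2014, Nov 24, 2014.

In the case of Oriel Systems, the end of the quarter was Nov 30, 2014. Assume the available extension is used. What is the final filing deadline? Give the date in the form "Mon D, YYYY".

Counting 15 business days after Nov 30, 2014 (skipping weekends and listed holidays) reaches Dec 19, 2014.
Dec 19, 2014 is a Friday and not a listed holiday, so it stands.
Applying the 5-business-day extension: 5 business days after Dec 19, 2014 is Dec 26, 2014.
Since Dec 26, 2014 is a Friday and not a holiday, the date is unchanged.
So the filing is due Dec 26, 2014.

Dec 26, 2014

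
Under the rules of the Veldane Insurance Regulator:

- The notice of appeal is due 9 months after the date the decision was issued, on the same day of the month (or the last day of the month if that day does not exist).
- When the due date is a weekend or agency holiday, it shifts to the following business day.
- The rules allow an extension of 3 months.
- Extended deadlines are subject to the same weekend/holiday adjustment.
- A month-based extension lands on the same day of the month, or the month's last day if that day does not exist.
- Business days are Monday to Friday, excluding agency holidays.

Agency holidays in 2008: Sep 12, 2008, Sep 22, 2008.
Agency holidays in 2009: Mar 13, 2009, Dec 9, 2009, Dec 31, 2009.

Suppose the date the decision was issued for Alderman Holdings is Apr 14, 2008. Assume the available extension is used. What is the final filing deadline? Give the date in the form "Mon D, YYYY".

Apr 14, 2009

9 months after Apr 14, 2008, on the same day of the month, is Jan 14, 2009.
Jan 14, 2009 is a Wednesday and not a listed holiday, so it stands.
The 3 months extension carries Jan 14, 2009 to Apr 14, 2009.
Apr 14, 2009 (Tuesday) is already a business day.
Final deadline: Apr 14, 2009.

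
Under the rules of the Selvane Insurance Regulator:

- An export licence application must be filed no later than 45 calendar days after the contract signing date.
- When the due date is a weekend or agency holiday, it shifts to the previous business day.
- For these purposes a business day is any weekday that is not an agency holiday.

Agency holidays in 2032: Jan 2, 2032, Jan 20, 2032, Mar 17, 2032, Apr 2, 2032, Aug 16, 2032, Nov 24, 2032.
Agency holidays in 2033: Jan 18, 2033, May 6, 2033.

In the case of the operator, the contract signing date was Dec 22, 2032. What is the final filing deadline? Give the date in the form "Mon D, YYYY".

Trigger date Dec 22, 2032 + 45 calendar days = Feb 5, 2033.
Feb 5, 2033 falls on a Saturday. Rolling to the preceding business day gives Feb 4, 2033, a Friday.
So the filing is due Feb 4, 2033.

Feb 4, 2033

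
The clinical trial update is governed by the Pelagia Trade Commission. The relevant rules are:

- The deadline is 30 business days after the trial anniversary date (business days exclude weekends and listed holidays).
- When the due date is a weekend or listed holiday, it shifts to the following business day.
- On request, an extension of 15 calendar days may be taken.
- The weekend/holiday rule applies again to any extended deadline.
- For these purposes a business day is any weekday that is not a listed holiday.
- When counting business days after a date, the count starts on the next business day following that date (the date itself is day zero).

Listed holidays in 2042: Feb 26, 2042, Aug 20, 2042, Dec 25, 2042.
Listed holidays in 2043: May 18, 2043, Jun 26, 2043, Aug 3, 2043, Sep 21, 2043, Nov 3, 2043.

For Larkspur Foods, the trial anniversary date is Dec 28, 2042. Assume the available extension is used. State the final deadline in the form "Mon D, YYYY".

Starting the day after Dec 28, 2042 and counting 30 business days lands on Feb 6, 2043.
Feb 6, 2043 (Friday) is already a business day.
Applying the 15-calendar-day extension: Feb 6, 2043 + 15 days = Feb 21, 2043.
Feb 21, 2043 is a Saturday, so it moves to the next business day, Feb 23, 2043 (Monday).
Final deadline: Feb 23, 2043.

Feb 23, 2043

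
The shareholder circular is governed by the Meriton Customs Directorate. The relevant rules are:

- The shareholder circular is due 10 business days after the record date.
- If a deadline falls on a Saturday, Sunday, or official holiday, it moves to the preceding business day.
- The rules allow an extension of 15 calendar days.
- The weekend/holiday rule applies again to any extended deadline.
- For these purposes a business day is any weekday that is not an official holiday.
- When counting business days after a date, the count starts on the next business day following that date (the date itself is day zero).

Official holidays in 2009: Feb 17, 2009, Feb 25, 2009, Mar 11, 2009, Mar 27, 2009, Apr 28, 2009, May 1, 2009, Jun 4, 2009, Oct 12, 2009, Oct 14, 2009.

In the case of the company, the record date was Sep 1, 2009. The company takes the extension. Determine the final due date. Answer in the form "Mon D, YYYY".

Sep 30, 2009

Starting the day after Sep 1, 2009 and counting 10 business days lands on Sep 15, 2009.
Sep 15, 2009 falls on a Tuesday, which is a business day, so no adjustment is needed.
With the 15-day extension, Sep 15, 2009 becomes Sep 30, 2009.
Since Sep 30, 2009 is a Wednesday and not a holiday, the date is unchanged.
The final due date is Sep 30, 2009.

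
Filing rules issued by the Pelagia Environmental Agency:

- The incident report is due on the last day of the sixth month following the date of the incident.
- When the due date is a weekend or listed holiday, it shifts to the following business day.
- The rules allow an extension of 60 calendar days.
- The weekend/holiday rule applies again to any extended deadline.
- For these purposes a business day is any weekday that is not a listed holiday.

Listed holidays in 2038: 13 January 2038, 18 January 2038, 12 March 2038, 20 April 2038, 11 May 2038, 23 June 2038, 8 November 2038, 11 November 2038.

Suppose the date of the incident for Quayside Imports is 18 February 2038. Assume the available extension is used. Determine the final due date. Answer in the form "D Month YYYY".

6 months after 18 February 2038 is August 2038; that month ends on 31 August 2038.
31 August 2038 (Tuesday) is already a business day.
Applying the 60-calendar-day extension: 31 August 2038 + 60 days = 30 October 2038.
Because 30 October 2038 is a Saturday, the deadline becomes 1 November 2038 (Monday).
The final due date is 1 November 2038.

1 November 2038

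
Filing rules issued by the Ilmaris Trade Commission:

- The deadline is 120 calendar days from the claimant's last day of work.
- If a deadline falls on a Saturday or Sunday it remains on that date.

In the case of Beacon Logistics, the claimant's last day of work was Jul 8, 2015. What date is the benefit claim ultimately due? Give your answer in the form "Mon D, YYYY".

Nov 5, 2015

120 calendar days after Jul 8, 2015 is Nov 5, 2015.
No adjustment is made for weekends or holidays, so Nov 5, 2015 stands.
The final due date is Nov 5, 2015.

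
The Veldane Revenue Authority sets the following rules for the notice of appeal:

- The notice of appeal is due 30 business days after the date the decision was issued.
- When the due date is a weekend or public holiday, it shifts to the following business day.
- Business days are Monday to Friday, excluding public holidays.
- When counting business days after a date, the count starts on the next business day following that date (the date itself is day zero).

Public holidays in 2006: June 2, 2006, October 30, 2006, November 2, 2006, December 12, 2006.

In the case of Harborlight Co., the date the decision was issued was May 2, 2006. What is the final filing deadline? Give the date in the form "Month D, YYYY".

June 14, 2006

Starting the day after May 2, 2006 and counting 30 business days lands on June 14, 2006.
June 14, 2006 is a Wednesday and not a listed holiday, so it stands.
So the filing is due June 14, 2006.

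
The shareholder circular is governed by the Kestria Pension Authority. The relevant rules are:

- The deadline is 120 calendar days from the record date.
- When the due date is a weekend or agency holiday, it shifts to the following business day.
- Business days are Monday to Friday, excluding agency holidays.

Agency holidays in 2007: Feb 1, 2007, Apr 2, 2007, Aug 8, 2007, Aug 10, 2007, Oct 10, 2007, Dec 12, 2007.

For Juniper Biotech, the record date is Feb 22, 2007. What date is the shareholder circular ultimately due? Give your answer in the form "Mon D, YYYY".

Jun 22, 2007

From Feb 22, 2007, 120 calendar days later is Jun 22, 2007.
Since Jun 22, 2007 is a Friday and not a holiday, the date is unchanged.
The final due date is Jun 22, 2007.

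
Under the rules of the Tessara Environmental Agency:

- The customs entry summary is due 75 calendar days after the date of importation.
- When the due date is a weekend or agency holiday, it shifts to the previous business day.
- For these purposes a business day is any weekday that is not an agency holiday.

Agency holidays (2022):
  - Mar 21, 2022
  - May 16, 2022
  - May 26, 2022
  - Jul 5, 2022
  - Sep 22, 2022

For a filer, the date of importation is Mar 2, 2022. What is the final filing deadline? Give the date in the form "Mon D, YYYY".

From Mar 2, 2022, 75 calendar days later is May 16, 2022.
May 16, 2022 falls on a listed holiday. Rolling to the preceding business day gives May 13, 2022, a Friday.
Deadline: May 13, 2022.

May 13, 2022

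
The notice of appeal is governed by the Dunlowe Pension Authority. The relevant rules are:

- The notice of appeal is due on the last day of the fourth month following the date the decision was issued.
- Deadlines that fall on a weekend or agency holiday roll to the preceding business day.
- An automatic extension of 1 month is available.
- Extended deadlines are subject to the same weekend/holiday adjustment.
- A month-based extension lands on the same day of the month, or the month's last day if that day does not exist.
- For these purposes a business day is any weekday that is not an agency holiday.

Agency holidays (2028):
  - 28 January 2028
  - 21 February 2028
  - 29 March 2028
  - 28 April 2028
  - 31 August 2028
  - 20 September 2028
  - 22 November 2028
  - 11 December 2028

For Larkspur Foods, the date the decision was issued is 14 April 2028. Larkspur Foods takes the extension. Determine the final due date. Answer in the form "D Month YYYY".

4 months after 14 April 2028 falls in August 2028; the last day of that month is 31 August 2028.
Because 31 August 2028 is a listed holiday, the deadline becomes 30 August 2028 (Wednesday).
The 1 month extension carries 30 August 2028 to 30 September 2028.
Because 30 September 2028 is a Saturday, the deadline becomes 29 September 2028 (Friday).
So the filing is due 29 September 2028.

29 September 2028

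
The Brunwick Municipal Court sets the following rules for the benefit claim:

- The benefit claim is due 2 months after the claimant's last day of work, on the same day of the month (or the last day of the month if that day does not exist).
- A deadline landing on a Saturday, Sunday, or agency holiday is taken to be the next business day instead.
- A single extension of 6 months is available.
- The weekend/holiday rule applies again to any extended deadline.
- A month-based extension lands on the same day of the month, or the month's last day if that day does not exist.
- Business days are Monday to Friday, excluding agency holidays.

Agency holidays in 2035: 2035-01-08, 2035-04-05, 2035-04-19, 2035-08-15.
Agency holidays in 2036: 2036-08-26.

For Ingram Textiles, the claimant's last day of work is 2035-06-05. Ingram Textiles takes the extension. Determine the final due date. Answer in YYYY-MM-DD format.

2 months after 2035-06-05, on the same day of the month, is 2035-08-05.
2035-08-05 falls on a Sunday. Rolling to the next business day gives 2035-08-06, a Monday.
Applying the 6 months extension: 6 months after 2035-08-06 is 2036-02-06.
Since 2036-02-06 is a Wednesday and not a holiday, the date is unchanged.
Deadline: 2036-02-06.

2036-02-06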